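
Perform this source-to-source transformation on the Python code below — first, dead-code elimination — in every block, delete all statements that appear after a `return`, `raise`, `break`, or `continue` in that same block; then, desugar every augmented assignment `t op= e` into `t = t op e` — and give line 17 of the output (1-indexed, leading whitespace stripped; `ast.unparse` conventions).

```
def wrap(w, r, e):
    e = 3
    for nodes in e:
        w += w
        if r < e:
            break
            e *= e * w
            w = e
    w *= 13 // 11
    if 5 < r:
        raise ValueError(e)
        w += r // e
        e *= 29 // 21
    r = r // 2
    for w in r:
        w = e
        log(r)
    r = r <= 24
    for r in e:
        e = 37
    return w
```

Transformed code:
def wrap(w, r, e):
    e = 3
    for nodes in e:
        w = w + w
        if r < e:
            break
    w = w * (13 // 11)
    if 5 < r:
        raise ValueError(e)
    r = r // 2
    for w in r:
        w = e
        log(r)
    r = r <= 24
    for r in e:
        e = 37
    return w

return w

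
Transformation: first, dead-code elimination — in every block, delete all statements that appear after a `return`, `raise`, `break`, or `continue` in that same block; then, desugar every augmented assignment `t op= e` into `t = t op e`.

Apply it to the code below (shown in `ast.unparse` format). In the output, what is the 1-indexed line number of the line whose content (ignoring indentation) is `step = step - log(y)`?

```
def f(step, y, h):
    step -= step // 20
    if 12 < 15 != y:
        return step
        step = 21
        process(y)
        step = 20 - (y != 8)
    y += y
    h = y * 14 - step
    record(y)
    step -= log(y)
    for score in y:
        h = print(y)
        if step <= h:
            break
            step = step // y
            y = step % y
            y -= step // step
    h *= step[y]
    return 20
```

Transformed code:
def f(step, y, h):
    step = step - step // 20
    if 12 < 15 != y:
        return step
    y = y + y
    h = y * 14 - step
    record(y)
    step = step - log(y)
    for score in y:
        h = print(y)
        if step <= h:
            break
    h = h * step[y]
    return 20

8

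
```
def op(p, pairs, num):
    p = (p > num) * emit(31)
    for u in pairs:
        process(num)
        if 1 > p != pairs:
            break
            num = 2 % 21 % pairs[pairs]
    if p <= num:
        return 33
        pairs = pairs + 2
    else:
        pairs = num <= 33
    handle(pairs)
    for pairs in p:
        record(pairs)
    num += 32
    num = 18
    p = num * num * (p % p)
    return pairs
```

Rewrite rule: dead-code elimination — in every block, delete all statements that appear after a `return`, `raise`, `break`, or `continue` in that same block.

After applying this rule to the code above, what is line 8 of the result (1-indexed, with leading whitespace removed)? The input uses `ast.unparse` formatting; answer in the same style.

return 33

Transformed code:
def op(p, pairs, num):
    p = (p > num) * emit(31)
    for u in pairs:
        process(num)
        if 1 > p != pairs:
            break
    if p <= num:
        return 33
    else:
        pairs = num <= 33
    handle(pairs)
    for pairs in p:
        record(pairs)
    num += 32
    num = 18
    p = num * num * (p % p)
    return pairs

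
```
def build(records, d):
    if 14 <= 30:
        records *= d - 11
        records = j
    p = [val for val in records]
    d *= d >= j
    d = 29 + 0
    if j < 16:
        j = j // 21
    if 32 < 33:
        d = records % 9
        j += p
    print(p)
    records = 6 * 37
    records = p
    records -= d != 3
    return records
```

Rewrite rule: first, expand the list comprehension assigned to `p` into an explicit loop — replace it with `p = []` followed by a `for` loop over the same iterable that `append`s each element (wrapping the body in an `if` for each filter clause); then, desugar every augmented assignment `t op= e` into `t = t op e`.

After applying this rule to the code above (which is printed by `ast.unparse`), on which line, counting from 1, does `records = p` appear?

17

Transformed code:
def build(records, d):
    if 14 <= 30:
        records = records * (d - 11)
        records = j
    p = []
    for val in records:
        p.append(val)
    d = d * (d >= j)
    d = 29 + 0
    if j < 16:
        j = j // 21
    if 32 < 33:
        d = records % 9
        j = j + p
    print(p)
    records = 6 * 37
    records = p
    records = records - (d != 3)
    return records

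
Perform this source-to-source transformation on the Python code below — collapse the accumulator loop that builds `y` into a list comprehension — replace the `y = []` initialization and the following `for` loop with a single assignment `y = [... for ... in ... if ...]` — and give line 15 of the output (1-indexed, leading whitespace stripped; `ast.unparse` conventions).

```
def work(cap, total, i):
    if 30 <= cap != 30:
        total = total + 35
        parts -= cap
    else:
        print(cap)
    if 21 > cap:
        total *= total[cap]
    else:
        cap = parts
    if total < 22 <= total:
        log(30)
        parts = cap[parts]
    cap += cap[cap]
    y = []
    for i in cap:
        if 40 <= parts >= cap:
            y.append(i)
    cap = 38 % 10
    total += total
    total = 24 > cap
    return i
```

y = [i for i in cap if 40 <= parts >= cap]

Transformed code:
def work(cap, total, i):
    if 30 <= cap != 30:
        total = total + 35
        parts -= cap
    else:
        print(cap)
    if 21 > cap:
        total *= total[cap]
    else:
        cap = parts
    if total < 22 <= total:
        log(30)
        parts = cap[parts]
    cap += cap[cap]
    y = [i for i in cap if 40 <= parts >= cap]
    cap = 38 % 10
    total += total
    total = 24 > cap
    return i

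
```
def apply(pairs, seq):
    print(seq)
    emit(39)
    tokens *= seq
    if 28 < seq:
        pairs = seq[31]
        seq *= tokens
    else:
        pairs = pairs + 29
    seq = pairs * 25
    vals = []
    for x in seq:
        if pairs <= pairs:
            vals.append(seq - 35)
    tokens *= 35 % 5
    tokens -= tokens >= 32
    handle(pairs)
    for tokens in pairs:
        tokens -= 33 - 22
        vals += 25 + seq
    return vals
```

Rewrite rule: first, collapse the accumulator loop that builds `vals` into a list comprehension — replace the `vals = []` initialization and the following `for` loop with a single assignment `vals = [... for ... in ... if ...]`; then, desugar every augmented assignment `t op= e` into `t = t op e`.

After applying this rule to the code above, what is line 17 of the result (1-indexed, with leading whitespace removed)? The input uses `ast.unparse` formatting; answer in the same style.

Transformed code:
def apply(pairs, seq):
    print(seq)
    emit(39)
    tokens = tokens * seq
    if 28 < seq:
        pairs = seq[31]
        seq = seq * tokens
    else:
        pairs = pairs + 29
    seq = pairs * 25
    vals = [seq - 35 for x in seq if pairs <= pairs]
    tokens = tokens * (35 % 5)
    tokens = tokens - (tokens >= 32)
    handle(pairs)
    for tokens in pairs:
        tokens = tokens - (33 - 22)
        vals = vals + (25 + seq)
    return vals

vals = vals + (25 + seq)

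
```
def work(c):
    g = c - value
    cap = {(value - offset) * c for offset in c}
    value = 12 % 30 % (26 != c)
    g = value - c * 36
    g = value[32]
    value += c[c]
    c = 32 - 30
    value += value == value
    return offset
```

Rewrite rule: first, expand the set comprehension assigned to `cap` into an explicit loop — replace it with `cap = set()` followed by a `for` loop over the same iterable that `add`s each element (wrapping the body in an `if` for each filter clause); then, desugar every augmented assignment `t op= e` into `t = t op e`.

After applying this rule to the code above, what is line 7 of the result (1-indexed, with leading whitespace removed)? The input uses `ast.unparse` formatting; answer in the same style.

Transformed code:
def work(c):
    g = c - value
    cap = set()
    for offset in c:
        cap.add((value - offset) * c)
    value = 12 % 30 % (26 != c)
    g = value - c * 36
    g = value[32]
    value = value + c[c]
    c = 32 - 30
    value = value + (value == value)
    return offset

g = value - c * 36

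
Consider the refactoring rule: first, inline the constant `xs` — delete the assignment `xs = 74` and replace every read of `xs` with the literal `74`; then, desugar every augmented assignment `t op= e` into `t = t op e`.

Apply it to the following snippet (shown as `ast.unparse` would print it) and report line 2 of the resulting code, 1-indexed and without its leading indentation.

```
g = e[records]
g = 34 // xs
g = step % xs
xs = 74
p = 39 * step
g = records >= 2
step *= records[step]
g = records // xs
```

Transformed code:
g = e[records]
g = 34 // 74
g = step % 74
p = 39 * step
g = records >= 2
step = step * records[step]
g = records // 74

g = 34 // 74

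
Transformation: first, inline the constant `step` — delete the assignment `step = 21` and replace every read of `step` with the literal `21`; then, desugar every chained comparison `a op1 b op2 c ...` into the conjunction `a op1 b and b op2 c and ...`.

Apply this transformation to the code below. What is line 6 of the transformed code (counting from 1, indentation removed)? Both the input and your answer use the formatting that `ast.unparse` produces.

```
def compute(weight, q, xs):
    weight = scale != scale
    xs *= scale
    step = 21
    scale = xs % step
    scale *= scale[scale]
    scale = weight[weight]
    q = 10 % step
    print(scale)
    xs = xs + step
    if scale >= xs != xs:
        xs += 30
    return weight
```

Transformed code:
def compute(weight, q, xs):
    weight = scale != scale
    xs *= scale
    scale = xs % 21
    scale *= scale[scale]
    scale = weight[weight]
    q = 10 % 21
    print(scale)
    xs = xs + 21
    if scale >= xs and xs != xs:
        xs += 30
    return weight

scale = weight[weight]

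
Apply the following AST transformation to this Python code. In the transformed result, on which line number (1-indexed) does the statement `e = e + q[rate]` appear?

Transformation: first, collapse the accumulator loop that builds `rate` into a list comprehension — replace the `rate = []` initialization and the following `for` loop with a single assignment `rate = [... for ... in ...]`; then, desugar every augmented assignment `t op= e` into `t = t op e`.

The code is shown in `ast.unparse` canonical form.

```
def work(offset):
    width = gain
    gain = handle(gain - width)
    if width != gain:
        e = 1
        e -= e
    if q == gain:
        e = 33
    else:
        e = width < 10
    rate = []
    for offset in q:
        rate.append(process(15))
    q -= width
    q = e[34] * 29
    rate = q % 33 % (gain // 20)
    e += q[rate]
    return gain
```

15

Transformed code:
def work(offset):
    width = gain
    gain = handle(gain - width)
    if width != gain:
        e = 1
        e = e - e
    if q == gain:
        e = 33
    else:
        e = width < 10
    rate = [process(15) for offset in q]
    q = q - width
    q = e[34] * 29
    rate = q % 33 % (gain // 20)
    e = e + q[rate]
    return gain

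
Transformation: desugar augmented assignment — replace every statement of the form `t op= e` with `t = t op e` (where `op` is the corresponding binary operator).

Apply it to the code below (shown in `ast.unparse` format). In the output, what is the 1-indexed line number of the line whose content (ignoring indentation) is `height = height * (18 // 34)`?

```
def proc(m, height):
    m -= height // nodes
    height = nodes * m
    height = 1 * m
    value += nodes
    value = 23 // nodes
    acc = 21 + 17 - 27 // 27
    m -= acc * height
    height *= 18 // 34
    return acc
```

9

Transformed code:
def proc(m, height):
    m = m - height // nodes
    height = nodes * m
    height = 1 * m
    value = value + nodes
    value = 23 // nodes
    acc = 21 + 17 - 27 // 27
    m = m - acc * height
    height = height * (18 // 34)
    return acc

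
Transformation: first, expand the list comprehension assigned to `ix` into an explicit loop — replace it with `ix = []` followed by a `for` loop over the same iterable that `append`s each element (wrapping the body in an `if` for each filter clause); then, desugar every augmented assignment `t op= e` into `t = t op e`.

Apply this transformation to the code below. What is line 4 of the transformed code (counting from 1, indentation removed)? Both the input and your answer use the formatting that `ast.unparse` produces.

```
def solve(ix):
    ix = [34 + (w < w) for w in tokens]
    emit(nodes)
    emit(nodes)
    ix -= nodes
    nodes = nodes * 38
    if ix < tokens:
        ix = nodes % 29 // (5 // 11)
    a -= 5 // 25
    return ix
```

Transformed code:
def solve(ix):
    ix = []
    for w in tokens:
        ix.append(34 + (w < w))
    emit(nodes)
    emit(nodes)
    ix = ix - nodes
    nodes = nodes * 38
    if ix < tokens:
        ix = nodes % 29 // (5 // 11)
    a = a - 5 // 25
    return ix

ix.append(34 + (w < w))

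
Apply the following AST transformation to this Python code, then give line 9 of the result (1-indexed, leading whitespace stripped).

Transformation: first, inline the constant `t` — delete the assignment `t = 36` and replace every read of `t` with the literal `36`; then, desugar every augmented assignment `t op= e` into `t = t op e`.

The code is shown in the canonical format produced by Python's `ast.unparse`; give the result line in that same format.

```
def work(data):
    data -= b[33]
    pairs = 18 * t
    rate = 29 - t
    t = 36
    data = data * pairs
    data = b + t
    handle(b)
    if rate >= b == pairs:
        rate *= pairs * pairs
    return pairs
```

rate = rate * (pairs * pairs)

Transformed code:
def work(data):
    data = data - b[33]
    pairs = 18 * 36
    rate = 29 - 36
    data = data * pairs
    data = b + 36
    handle(b)
    if rate >= b == pairs:
        rate = rate * (pairs * pairs)
    return pairs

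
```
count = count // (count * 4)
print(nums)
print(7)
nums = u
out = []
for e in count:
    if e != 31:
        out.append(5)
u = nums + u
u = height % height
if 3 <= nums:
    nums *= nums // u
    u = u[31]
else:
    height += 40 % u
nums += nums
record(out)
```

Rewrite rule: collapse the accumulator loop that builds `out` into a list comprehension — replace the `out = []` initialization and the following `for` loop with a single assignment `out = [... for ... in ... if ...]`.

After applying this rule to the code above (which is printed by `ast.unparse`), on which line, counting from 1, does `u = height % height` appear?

7

Transformed code:
count = count // (count * 4)
print(nums)
print(7)
nums = u
out = [5 for e in count if e != 31]
u = nums + u
u = height % height
if 3 <= nums:
    nums *= nums // u
    u = u[31]
else:
    height += 40 % u
nums += nums
record(out)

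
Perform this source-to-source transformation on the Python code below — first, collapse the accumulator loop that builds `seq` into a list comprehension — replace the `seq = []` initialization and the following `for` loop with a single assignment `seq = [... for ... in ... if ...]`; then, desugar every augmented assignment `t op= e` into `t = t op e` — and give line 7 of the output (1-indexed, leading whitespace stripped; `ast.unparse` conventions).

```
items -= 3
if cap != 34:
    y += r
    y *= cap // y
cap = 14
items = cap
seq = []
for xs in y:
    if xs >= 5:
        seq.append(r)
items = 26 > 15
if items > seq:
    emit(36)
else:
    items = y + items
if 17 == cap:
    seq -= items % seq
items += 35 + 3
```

seq = [r for xs in y if xs >= 5]

Transformed code:
items = items - 3
if cap != 34:
    y = y + r
    y = y * (cap // y)
cap = 14
items = cap
seq = [r for xs in y if xs >= 5]
items = 26 > 15
if items > seq:
    emit(36)
else:
    items = y + items
if 17 == cap:
    seq = seq - items % seq
items = items + (35 + 3)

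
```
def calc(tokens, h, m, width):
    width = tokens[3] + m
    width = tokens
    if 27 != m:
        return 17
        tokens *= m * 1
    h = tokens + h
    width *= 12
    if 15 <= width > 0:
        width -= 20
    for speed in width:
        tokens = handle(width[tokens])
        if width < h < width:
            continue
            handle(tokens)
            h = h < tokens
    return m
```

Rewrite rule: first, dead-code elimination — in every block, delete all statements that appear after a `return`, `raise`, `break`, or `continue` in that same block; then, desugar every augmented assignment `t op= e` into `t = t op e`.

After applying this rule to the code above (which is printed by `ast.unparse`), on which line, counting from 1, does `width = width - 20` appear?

9

Transformed code:
def calc(tokens, h, m, width):
    width = tokens[3] + m
    width = tokens
    if 27 != m:
        return 17
    h = tokens + h
    width = width * 12
    if 15 <= width > 0:
        width = width - 20
    for speed in width:
        tokens = handle(width[tokens])
        if width < h < width:
            continue
    return m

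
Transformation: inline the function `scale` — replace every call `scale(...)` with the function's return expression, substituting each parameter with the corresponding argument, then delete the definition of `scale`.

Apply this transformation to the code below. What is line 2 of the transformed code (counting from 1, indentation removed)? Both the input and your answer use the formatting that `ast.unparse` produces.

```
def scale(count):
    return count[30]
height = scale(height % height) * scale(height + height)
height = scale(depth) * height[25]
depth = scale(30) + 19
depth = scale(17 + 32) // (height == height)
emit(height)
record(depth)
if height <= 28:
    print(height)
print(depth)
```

height = depth[30] * height[25]

Transformed code:
height = (height % height)[30] * (height + height)[30]
height = depth[30] * height[25]
depth = 30[30] + 19
depth = (17 + 32)[30] // (height == height)
emit(height)
record(depth)
if height <= 28:
    print(height)
print(depth)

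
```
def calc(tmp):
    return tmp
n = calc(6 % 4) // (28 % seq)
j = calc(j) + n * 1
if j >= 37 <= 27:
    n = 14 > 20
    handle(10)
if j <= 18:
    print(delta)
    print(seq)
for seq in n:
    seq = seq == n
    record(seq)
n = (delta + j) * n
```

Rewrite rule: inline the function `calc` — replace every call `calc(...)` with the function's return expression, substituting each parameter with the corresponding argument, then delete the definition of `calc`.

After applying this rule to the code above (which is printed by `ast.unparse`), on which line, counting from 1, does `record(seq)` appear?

Transformed code:
n = 6 % 4 // (28 % seq)
j = j + n * 1
if j >= 37 <= 27:
    n = 14 > 20
    handle(10)
if j <= 18:
    print(delta)
    print(seq)
for seq in n:
    seq = seq == n
    record(seq)
n = (delta + j) * n

11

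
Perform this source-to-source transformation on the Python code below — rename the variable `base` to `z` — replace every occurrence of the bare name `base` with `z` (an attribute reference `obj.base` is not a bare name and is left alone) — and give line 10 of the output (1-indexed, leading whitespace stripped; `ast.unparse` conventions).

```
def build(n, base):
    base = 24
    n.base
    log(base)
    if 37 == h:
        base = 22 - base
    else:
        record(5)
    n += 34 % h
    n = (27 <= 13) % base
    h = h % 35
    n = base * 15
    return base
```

n = (27 <= 13) % z

Transformed code:
def build(n, z):
    z = 24
    n.base
    log(z)
    if 37 == h:
        z = 22 - z
    else:
        record(5)
    n += 34 % h
    n = (27 <= 13) % z
    h = h % 35
    n = z * 15
    return z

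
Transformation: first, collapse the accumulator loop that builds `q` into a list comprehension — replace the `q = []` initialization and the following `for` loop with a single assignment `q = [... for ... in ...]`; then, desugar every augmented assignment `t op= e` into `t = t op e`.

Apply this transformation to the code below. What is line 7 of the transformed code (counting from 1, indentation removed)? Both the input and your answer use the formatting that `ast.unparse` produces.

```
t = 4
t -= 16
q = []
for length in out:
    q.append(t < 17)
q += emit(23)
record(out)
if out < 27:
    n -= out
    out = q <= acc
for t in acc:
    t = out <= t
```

Transformed code:
t = 4
t = t - 16
q = [t < 17 for length in out]
q = q + emit(23)
record(out)
if out < 27:
    n = n - out
    out = q <= acc
for t in acc:
    t = out <= t

n = n - out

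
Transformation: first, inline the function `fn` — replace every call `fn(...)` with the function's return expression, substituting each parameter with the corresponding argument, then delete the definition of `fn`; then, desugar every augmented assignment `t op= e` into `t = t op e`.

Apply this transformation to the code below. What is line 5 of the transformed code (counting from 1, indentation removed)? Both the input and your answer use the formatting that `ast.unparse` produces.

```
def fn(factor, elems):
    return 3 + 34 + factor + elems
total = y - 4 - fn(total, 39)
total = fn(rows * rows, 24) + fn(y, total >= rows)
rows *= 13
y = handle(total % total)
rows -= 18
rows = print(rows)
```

rows = rows - 18

Transformed code:
total = y - 4 - (3 + 34 + total + 39)
total = 3 + 34 + rows * rows + 24 + (3 + 34 + y + (total >= rows))
rows = rows * 13
y = handle(total % total)
rows = rows - 18
rows = print(rows)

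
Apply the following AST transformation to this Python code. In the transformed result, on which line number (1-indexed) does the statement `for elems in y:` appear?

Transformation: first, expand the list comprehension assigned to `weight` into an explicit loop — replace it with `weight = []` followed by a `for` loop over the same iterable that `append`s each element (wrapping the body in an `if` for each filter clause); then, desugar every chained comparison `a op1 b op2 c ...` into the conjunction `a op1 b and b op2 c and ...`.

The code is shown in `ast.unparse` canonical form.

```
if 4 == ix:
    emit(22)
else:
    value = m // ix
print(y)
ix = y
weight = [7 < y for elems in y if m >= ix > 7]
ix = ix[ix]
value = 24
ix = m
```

Transformed code:
if 4 == ix:
    emit(22)
else:
    value = m // ix
print(y)
ix = y
weight = []
for elems in y:
    if m >= ix and ix > 7:
        weight.append(7 < y)
ix = ix[ix]
value = 24
ix = m

8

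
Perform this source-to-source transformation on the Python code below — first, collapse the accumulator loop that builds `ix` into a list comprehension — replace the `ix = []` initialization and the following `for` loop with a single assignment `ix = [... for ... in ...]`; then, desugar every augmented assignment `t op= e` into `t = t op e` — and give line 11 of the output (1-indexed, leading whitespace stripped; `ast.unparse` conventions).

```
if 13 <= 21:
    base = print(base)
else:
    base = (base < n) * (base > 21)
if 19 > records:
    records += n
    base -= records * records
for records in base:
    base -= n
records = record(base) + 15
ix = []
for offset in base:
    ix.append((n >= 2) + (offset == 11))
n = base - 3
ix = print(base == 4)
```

ix = [(n >= 2) + (offset == 11) for offset in base]

Transformed code:
if 13 <= 21:
    base = print(base)
else:
    base = (base < n) * (base > 21)
if 19 > records:
    records = records + n
    base = base - records * records
for records in base:
    base = base - n
records = record(base) + 15
ix = [(n >= 2) + (offset == 11) for offset in base]
n = base - 3
ix = print(base == 4)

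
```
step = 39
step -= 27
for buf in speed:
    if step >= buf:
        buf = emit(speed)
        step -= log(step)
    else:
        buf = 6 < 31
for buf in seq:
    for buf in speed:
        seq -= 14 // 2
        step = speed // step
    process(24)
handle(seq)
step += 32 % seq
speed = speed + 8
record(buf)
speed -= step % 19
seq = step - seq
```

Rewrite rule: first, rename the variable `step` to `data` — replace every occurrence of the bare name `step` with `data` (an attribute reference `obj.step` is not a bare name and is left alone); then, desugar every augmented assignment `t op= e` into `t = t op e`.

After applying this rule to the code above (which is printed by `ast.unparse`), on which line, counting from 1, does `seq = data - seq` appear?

19

Transformed code:
data = 39
data = data - 27
for buf in speed:
    if data >= buf:
        buf = emit(speed)
        data = data - log(data)
    else:
        buf = 6 < 31
for buf in seq:
    for buf in speed:
        seq = seq - 14 // 2
        data = speed // data
    process(24)
handle(seq)
data = data + 32 % seq
speed = speed + 8
record(buf)
speed = speed - data % 19
seq = data - seq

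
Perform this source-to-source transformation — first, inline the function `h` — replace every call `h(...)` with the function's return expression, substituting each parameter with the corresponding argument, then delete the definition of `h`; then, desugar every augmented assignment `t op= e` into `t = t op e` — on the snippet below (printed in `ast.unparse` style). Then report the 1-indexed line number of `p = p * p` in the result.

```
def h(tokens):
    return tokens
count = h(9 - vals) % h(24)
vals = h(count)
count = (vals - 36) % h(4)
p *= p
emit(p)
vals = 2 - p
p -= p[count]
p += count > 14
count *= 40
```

4

Transformed code:
count = (9 - vals) % 24
vals = count
count = (vals - 36) % 4
p = p * p
emit(p)
vals = 2 - p
p = p - p[count]
p = p + (count > 14)
count = count * 40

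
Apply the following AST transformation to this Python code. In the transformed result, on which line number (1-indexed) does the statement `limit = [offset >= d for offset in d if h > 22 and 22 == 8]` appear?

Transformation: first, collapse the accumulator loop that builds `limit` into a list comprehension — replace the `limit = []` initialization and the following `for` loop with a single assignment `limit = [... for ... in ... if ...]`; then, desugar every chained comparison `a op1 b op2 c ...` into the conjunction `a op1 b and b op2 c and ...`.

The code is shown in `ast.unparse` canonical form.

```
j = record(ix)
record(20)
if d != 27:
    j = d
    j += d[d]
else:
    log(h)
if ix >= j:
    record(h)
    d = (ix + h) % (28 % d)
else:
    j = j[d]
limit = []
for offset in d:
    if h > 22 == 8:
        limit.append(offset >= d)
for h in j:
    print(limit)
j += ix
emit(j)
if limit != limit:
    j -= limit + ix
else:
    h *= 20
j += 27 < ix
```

Transformed code:
j = record(ix)
record(20)
if d != 27:
    j = d
    j += d[d]
else:
    log(h)
if ix >= j:
    record(h)
    d = (ix + h) % (28 % d)
else:
    j = j[d]
limit = [offset >= d for offset in d if h > 22 and 22 == 8]
for h in j:
    print(limit)
j += ix
emit(j)
if limit != limit:
    j -= limit + ix
else:
    h *= 20
j += 27 < ix

13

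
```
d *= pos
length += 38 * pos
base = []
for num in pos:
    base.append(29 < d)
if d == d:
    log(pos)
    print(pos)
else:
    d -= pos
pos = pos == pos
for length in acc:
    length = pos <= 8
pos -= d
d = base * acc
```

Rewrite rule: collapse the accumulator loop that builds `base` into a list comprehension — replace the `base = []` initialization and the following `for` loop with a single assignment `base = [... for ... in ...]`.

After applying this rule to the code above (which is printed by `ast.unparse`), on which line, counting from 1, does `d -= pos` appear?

Transformed code:
d *= pos
length += 38 * pos
base = [29 < d for num in pos]
if d == d:
    log(pos)
    print(pos)
else:
    d -= pos
pos = pos == pos
for length in acc:
    length = pos <= 8
pos -= d
d = base * acc

8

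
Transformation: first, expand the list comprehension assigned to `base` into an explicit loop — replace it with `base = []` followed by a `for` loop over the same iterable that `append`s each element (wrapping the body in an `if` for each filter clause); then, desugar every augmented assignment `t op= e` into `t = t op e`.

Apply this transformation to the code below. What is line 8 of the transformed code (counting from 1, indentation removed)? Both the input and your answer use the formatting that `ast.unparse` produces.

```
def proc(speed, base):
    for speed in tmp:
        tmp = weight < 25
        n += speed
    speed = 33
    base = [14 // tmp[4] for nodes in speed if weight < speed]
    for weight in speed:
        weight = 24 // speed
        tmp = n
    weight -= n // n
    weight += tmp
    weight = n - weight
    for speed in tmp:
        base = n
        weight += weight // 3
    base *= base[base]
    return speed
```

if weight < speed:

Transformed code:
def proc(speed, base):
    for speed in tmp:
        tmp = weight < 25
        n = n + speed
    speed = 33
    base = []
    for nodes in speed:
        if weight < speed:
            base.append(14 // tmp[4])
    for weight in speed:
        weight = 24 // speed
        tmp = n
    weight = weight - n // n
    weight = weight + tmp
    weight = n - weight
    for speed in tmp:
        base = n
        weight = weight + weight // 3
    base = base * base[base]
    return speed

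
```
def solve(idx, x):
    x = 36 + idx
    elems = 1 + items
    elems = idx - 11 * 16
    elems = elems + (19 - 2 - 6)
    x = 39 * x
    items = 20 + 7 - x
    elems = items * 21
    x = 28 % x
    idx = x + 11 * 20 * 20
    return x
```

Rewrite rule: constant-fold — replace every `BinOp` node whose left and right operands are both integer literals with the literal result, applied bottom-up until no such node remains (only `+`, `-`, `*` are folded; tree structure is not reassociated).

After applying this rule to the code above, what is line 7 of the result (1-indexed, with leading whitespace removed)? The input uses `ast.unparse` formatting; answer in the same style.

items = 27 - x

Transformed code:
def solve(idx, x):
    x = 36 + idx
    elems = 1 + items
    elems = idx - 176
    elems = elems + 11
    x = 39 * x
    items = 27 - x
    elems = items * 21
    x = 28 % x
    idx = x + 4400
    return x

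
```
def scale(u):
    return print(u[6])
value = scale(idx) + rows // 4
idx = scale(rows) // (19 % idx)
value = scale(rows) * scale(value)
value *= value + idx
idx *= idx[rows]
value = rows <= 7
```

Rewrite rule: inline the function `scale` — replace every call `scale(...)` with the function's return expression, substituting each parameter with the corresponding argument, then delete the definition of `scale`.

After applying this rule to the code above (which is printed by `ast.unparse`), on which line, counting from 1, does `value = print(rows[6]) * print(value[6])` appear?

Transformed code:
value = print(idx[6]) + rows // 4
idx = print(rows[6]) // (19 % idx)
value = print(rows[6]) * print(value[6])
value *= value + idx
idx *= idx[rows]
value = rows <= 7

3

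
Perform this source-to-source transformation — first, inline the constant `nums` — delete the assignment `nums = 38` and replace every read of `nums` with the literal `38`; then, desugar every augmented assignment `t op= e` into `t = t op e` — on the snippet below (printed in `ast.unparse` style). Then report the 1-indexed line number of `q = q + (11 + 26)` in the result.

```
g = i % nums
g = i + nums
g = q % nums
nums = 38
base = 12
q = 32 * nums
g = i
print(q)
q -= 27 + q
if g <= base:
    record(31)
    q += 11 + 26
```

11

Transformed code:
g = i % 38
g = i + 38
g = q % 38
base = 12
q = 32 * 38
g = i
print(q)
q = q - (27 + q)
if g <= base:
    record(31)
    q = q + (11 + 26)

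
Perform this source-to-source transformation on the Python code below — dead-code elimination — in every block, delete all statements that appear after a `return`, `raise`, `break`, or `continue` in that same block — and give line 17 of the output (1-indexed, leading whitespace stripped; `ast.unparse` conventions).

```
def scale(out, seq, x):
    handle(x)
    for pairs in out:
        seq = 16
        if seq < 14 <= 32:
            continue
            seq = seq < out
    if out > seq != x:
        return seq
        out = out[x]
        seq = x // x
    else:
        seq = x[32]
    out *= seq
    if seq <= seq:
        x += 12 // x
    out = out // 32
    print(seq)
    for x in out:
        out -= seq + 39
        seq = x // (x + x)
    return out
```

out -= seq + 39

Transformed code:
def scale(out, seq, x):
    handle(x)
    for pairs in out:
        seq = 16
        if seq < 14 <= 32:
            continue
    if out > seq != x:
        return seq
    else:
        seq = x[32]
    out *= seq
    if seq <= seq:
        x += 12 // x
    out = out // 32
    print(seq)
    for x in out:
        out -= seq + 39
        seq = x // (x + x)
    return out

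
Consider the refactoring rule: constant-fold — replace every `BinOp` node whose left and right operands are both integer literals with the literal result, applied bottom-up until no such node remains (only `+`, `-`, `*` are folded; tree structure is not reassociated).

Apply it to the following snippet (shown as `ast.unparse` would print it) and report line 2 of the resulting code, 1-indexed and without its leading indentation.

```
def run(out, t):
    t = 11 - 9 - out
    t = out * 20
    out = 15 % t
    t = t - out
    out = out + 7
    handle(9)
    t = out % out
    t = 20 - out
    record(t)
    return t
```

t = 2 - out

Transformed code:
def run(out, t):
    t = 2 - out
    t = out * 20
    out = 15 % t
    t = t - out
    out = out + 7
    handle(9)
    t = out % out
    t = 20 - out
    record(t)
    return t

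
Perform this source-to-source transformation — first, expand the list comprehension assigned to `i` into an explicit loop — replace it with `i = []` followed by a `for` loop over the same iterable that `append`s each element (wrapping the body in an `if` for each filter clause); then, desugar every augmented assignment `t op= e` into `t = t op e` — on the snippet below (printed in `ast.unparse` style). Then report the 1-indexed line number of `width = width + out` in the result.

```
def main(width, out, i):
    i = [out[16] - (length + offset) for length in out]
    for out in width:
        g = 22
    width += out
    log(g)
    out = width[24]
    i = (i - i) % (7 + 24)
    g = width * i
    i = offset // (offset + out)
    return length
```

Transformed code:
def main(width, out, i):
    i = []
    for length in out:
        i.append(out[16] - (length + offset))
    for out in width:
        g = 22
    width = width + out
    log(g)
    out = width[24]
    i = (i - i) % (7 + 24)
    g = width * i
    i = offset // (offset + out)
    return length

7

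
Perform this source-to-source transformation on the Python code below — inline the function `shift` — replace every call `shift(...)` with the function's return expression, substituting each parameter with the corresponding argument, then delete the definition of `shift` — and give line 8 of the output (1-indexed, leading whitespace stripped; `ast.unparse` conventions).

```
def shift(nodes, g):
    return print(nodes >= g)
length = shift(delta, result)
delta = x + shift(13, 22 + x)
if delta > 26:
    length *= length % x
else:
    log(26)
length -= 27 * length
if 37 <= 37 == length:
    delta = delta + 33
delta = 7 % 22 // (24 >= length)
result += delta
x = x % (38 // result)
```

Transformed code:
length = print(delta >= result)
delta = x + print(13 >= 22 + x)
if delta > 26:
    length *= length % x
else:
    log(26)
length -= 27 * length
if 37 <= 37 == length:
    delta = delta + 33
delta = 7 % 22 // (24 >= length)
result += delta
x = x % (38 // result)

if 37 <= 37 == length:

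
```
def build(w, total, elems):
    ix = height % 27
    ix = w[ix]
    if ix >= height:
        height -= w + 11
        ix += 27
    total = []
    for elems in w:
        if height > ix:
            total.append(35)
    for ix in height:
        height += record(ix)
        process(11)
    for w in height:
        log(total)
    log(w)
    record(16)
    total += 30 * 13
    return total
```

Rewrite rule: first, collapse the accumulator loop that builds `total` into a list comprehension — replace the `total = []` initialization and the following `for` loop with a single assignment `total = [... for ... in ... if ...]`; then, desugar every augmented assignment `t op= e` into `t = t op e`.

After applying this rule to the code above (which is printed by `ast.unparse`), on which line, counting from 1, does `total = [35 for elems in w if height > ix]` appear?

7

Transformed code:
def build(w, total, elems):
    ix = height % 27
    ix = w[ix]
    if ix >= height:
        height = height - (w + 11)
        ix = ix + 27
    total = [35 for elems in w if height > ix]
    for ix in height:
        height = height + record(ix)
        process(11)
    for w in height:
        log(total)
    log(w)
    record(16)
    total = total + 30 * 13
    return total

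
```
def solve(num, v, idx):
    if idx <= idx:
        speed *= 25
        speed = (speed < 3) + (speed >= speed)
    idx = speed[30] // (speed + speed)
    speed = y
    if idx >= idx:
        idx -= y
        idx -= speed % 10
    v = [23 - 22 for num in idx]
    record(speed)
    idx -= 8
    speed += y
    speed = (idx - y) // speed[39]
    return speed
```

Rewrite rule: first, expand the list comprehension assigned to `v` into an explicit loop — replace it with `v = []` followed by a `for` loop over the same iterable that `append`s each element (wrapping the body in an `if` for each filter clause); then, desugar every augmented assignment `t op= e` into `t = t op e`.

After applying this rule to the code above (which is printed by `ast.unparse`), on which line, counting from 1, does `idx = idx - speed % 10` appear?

Transformed code:
def solve(num, v, idx):
    if idx <= idx:
        speed = speed * 25
        speed = (speed < 3) + (speed >= speed)
    idx = speed[30] // (speed + speed)
    speed = y
    if idx >= idx:
        idx = idx - y
        idx = idx - speed % 10
    v = []
    for num in idx:
        v.append(23 - 22)
    record(speed)
    idx = idx - 8
    speed = speed + y
    speed = (idx - y) // speed[39]
    return speed

9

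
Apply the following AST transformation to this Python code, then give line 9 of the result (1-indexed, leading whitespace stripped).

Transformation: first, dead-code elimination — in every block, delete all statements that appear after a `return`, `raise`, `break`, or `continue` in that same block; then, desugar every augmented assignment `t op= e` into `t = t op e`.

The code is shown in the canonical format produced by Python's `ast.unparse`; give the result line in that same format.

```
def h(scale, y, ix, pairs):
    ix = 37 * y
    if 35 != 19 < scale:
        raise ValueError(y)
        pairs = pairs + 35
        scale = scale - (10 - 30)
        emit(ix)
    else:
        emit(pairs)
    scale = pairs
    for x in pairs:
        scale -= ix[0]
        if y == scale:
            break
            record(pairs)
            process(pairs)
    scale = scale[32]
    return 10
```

scale = scale - ix[0]

Transformed code:
def h(scale, y, ix, pairs):
    ix = 37 * y
    if 35 != 19 < scale:
        raise ValueError(y)
    else:
        emit(pairs)
    scale = pairs
    for x in pairs:
        scale = scale - ix[0]
        if y == scale:
            break
    scale = scale[32]
    return 10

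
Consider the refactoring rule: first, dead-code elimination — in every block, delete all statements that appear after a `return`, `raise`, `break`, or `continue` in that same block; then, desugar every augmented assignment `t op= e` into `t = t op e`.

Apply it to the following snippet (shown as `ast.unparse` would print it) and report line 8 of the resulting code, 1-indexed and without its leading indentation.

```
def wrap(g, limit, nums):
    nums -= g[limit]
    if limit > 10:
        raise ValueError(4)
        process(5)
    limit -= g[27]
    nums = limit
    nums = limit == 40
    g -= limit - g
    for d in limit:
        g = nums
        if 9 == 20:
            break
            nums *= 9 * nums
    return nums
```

Transformed code:
def wrap(g, limit, nums):
    nums = nums - g[limit]
    if limit > 10:
        raise ValueError(4)
    limit = limit - g[27]
    nums = limit
    nums = limit == 40
    g = g - (limit - g)
    for d in limit:
        g = nums
        if 9 == 20:
            break
    return nums

g = g - (limit - g)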